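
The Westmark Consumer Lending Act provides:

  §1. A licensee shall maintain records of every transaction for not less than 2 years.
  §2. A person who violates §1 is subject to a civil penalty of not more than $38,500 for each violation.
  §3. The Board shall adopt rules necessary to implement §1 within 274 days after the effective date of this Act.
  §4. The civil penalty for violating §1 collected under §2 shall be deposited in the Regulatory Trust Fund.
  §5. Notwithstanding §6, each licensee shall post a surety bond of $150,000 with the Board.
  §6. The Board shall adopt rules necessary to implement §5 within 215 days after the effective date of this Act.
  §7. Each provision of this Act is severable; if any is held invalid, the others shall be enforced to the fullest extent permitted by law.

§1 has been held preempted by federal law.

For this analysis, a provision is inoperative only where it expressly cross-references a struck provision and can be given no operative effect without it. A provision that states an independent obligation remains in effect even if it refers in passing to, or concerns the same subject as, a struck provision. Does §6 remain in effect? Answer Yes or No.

Yes

§1 is struck. The only function of §2 is the civil penalty for violating §1, so it cannot stand once §1 is removed. §3 merely fixes the rulemaking mandate for §1; with §1 gone it has nothing to operate on and falls away. The whole of §4 is the disposition of the civil penalty for violating §1, defined by reference to §2, so §4 cannot stand once §2 is removed. §7 is a severability clause and preserves every provision that can still be given independent effect. That leaves §5, §6, and §7 in effect. §6 is among the surviving provisions, so the answer is yes.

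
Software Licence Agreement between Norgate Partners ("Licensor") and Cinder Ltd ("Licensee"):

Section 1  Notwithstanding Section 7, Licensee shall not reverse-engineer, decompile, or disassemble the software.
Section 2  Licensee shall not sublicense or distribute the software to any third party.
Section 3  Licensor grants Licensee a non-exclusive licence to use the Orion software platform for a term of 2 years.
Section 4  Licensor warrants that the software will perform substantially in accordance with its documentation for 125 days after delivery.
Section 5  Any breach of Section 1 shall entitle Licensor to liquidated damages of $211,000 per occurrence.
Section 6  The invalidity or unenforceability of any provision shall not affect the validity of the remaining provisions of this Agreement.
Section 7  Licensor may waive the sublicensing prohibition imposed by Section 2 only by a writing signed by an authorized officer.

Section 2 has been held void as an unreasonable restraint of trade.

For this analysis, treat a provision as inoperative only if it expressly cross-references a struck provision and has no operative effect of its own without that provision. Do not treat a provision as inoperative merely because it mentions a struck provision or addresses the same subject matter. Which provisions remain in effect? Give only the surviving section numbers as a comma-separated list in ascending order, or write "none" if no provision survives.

Section 2 is struck. The only function of Section 7 is the waiver condition for Section 2, so it cannot stand once Section 2 is removed. Although Section 1 refers to Section 7, its operative terms do not depend on Section 7, so it remains in effect. Under the severability clause in Section 6, the remaining provisions continue in force. Section 1, Section 3, Section 4, Section 5, and Section 6 remain in effect.

1, 3, 4, 5, 6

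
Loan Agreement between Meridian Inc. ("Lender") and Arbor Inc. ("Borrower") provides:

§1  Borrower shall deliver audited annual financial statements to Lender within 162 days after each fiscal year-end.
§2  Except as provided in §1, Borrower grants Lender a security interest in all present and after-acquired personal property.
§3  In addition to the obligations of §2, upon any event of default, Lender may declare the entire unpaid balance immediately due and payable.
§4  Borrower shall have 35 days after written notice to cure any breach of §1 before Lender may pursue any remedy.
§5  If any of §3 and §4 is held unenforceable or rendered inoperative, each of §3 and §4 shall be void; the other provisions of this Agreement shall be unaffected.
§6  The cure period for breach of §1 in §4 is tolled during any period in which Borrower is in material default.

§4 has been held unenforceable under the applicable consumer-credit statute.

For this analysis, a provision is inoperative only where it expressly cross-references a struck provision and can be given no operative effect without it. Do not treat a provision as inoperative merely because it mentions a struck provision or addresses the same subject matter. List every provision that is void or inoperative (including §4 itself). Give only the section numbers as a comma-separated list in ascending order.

§4 is struck. The whole of §6 is the tolling of the cure period for breach of §1, defined by reference to §4, so §6 cannot stand once §4 is removed. §5 declares §3 and §4 mutually dependent; since one of them has fallen, all of them are of no effect. That brings down §3 as well. The remainder continues in force under §5. The provisions still in force are §1, §2, and §5.

3, 4, 6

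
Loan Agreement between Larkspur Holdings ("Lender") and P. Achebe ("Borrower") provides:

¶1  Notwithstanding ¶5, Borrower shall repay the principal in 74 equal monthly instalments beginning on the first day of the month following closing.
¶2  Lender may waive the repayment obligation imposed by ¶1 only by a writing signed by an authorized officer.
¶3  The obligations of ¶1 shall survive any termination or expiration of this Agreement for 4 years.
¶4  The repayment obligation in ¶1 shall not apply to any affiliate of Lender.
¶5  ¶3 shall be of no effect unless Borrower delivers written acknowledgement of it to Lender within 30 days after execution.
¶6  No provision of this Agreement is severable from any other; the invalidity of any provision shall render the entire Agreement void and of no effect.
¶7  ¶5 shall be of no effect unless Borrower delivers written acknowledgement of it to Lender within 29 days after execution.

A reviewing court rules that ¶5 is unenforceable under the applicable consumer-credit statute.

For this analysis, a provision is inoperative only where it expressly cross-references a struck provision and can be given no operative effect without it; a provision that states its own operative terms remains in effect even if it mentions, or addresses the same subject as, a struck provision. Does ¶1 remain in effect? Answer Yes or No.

No

¶5 is struck. ¶7 merely fixes the acknowledgement condition for ¶5; with ¶5 gone it has nothing to operate on and falls away. ¶6 provides that the Agreement is not severable, so the invalidity of any one provision voids the entire Agreement. No provision of the Agreement survives. ¶1 is among the inoperative provisions, so the answer is no.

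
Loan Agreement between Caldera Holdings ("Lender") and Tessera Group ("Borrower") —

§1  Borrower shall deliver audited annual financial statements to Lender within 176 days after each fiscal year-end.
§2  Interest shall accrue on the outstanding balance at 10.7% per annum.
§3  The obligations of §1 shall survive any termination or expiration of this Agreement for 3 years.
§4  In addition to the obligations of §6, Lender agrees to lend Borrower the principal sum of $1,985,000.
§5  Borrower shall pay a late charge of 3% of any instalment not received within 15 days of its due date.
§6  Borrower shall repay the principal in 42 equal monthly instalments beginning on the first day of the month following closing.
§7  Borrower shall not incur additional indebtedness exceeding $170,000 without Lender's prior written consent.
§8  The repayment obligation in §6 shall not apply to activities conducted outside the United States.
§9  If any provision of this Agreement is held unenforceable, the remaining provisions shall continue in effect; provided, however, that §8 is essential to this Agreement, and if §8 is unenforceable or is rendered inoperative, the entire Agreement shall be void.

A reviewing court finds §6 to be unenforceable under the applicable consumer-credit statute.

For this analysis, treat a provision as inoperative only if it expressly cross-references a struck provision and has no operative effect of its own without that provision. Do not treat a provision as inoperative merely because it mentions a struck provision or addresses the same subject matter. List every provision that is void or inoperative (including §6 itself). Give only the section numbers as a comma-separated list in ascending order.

§6 is struck. The whole of §8 is the carve-out from the repayment obligation, defined by reference to §6, so §8 cannot stand once §6 is removed. §9 makes §8 an essential term, and §8 has been rendered inoperative by the cascade; under §9, the entire Agreement is therefore void. No provision of the Agreement survives.

1, 2, 3, 4, 5, 6, 7, 8, 9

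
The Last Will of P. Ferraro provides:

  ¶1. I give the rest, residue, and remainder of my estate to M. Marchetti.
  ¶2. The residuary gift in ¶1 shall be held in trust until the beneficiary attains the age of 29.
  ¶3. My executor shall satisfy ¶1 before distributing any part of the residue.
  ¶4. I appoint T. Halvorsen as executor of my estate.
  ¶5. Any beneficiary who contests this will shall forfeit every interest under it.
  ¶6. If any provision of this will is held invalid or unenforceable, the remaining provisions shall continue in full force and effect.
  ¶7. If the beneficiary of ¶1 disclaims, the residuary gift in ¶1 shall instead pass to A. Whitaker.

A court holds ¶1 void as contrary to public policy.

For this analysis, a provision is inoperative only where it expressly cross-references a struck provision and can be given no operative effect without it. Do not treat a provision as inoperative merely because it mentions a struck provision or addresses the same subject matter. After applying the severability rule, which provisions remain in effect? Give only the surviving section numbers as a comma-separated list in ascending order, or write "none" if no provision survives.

¶1 is struck. The only function of ¶2 is the trust for ¶1, so it cannot stand once ¶1 is removed. The only function of ¶3 is the priority direction for ¶1, so it cannot stand once ¶1 is removed. ¶7 operates only by reference to ¶1, so it falls with ¶1. ¶6 is a severability clause and preserves every provision that can still be given independent effect. ¶4, ¶5, and ¶6 remain in effect.

4, 5, 6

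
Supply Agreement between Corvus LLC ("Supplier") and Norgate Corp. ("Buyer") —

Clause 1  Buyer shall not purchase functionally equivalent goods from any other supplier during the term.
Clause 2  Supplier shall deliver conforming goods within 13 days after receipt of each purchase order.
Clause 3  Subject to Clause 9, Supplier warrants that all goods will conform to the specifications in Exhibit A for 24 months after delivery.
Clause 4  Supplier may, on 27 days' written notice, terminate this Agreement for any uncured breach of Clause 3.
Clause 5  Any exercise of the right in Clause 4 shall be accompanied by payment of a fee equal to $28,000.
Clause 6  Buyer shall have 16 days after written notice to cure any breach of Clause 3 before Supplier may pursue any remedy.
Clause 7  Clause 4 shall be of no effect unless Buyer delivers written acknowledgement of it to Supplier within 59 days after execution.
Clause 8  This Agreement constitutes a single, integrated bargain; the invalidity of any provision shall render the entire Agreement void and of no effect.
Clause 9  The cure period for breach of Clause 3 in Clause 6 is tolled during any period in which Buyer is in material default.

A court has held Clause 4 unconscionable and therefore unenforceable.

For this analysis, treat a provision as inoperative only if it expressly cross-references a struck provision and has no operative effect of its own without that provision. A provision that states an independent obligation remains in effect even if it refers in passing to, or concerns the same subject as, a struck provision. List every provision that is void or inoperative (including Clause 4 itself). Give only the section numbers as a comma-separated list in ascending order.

Clause 4 is struck. Clause 5 operates only by reference to Clause 4, so it falls with Clause 4. Clause 7 merely fixes the acknowledgement condition for Clause 4; with Clause 4 gone it has nothing to operate on and falls away. Clause 8 provides that the Agreement is not severable, so the invalidity of any one provision voids the entire Agreement. No provision of the Agreement survives.

1, 2, 3, 4, 5, 6, 7, 8, 9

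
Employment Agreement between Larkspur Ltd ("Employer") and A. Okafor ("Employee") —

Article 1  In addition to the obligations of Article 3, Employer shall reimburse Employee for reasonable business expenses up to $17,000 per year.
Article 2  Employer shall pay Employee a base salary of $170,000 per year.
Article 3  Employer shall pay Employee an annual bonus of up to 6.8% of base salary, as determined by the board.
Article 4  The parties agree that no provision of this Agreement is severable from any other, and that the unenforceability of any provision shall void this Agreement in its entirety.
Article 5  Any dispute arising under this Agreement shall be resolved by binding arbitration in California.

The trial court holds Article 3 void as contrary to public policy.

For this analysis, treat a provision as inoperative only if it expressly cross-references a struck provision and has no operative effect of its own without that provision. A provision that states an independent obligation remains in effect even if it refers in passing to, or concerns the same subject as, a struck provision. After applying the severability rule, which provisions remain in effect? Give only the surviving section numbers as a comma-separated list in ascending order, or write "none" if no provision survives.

Article 3 is struck. No other provision's operative terms depend on Article 3. Article 4 provides that the Agreement is not severable, so the invalidity of any one provision voids the entire Agreement. No provision of the Agreement survives.

none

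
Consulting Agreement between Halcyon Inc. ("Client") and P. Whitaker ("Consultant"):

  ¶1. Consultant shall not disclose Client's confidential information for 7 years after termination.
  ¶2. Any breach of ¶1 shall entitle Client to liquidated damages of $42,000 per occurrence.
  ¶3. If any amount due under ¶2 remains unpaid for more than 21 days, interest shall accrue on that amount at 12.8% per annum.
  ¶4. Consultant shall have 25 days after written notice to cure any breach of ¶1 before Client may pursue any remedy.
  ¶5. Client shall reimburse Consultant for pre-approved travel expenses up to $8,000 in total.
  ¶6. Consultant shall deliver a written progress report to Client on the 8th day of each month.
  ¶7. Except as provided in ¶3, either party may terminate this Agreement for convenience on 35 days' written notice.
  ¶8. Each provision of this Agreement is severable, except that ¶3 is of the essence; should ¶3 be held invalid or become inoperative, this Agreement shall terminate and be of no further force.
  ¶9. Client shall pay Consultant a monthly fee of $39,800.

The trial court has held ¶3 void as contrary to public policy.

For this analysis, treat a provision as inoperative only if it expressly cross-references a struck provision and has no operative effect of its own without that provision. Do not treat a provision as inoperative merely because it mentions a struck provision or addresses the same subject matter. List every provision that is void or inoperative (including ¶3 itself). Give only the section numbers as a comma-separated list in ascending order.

¶3 is struck. No other provision's operative terms depend on ¶3. ¶8 makes ¶3 an essential term, and ¶3 is the provision held invalid; under ¶8, the entire Agreement is therefore void. No provision of the Agreement survives.

1, 2, 3, 4, 5, 6, 7, 8, 9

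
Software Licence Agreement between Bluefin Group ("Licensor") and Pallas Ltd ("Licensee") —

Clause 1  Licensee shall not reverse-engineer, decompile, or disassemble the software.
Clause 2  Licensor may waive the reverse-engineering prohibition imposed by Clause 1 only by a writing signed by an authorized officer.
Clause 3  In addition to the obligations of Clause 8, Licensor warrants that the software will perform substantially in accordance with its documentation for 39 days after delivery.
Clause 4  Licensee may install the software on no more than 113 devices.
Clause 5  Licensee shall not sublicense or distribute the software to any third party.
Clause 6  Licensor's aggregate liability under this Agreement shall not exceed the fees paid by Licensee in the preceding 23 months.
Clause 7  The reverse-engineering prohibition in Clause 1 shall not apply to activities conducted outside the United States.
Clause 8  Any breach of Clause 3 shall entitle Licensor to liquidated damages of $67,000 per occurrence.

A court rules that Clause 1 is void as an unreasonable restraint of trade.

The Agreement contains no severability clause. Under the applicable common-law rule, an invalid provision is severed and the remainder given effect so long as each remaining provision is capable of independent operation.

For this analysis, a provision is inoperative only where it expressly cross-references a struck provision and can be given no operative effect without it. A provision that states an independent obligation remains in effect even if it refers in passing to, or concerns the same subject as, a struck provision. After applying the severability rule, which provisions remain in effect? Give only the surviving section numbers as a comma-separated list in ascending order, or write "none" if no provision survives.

3, 4, 5, 6, 8

Clause 1 is struck. The only function of Clause 2 is the waiver condition for Clause 1, so it cannot stand once Clause 1 is removed. Clause 7 operates only by reference to Clause 1, so it falls with Clause 1. Under the stated default rule, only provisions that cannot operate independently fall away; the rest are enforced. The provisions still in force are Clause 3, Clause 4, Clause 5, Clause 6, and Clause 8.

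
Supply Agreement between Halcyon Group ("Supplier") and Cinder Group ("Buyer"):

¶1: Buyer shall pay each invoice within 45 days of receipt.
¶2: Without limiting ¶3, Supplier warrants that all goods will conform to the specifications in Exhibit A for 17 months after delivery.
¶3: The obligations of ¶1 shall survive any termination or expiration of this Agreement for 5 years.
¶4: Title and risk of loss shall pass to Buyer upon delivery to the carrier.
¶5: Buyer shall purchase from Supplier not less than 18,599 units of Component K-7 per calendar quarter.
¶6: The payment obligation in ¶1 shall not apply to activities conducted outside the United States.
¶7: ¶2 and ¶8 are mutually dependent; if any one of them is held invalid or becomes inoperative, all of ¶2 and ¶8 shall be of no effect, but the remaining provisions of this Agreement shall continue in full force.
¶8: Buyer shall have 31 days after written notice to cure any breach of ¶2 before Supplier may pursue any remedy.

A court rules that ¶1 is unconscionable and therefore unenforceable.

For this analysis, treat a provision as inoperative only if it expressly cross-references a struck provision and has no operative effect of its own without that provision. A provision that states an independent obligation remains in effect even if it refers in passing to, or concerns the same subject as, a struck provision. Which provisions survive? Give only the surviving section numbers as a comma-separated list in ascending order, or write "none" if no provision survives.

¶1 is struck. ¶3 has no operative effect of its own apart from ¶1 and is therefore inoperative. The whole of ¶6 is the carve-out from the payment obligation, defined by reference to ¶1, so ¶6 cannot stand once ¶1 is removed. ¶2 mentions ¶3 but its own obligation stands independently of ¶3, so ¶2 is not affected. ¶7 ties ¶2 and ¶8 together, but none of those is affected here; the remaining provisions continue in force under ¶7. The provisions still in force are ¶2, ¶4, ¶5, ¶7, and ¶8.

2, 4, 5, 7, 8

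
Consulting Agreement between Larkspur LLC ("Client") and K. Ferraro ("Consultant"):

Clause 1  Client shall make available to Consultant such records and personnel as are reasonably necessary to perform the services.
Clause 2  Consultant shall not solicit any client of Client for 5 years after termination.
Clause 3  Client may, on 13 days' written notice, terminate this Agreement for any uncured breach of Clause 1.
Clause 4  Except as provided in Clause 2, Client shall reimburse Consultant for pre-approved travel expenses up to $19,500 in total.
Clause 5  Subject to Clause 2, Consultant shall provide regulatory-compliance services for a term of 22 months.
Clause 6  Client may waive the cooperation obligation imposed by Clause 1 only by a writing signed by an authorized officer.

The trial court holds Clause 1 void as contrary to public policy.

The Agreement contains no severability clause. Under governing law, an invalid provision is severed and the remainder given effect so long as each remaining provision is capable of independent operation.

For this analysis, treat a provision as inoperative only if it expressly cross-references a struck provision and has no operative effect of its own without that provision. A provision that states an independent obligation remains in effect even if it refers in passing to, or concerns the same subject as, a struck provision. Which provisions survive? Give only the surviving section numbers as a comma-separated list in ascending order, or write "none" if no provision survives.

Clause 1 is struck. The only function of Clause 3 is the termination right for breach of Clause 1, so it cannot stand once Clause 1 is removed. Clause 6 has no operative effect of its own apart from Clause 1 and is therefore inoperative. Under the stated default rule, only provisions that cannot operate independently fall away; the rest are enforced. Clause 2, Clause 4, and Clause 5 remain in effect.

2, 4, 5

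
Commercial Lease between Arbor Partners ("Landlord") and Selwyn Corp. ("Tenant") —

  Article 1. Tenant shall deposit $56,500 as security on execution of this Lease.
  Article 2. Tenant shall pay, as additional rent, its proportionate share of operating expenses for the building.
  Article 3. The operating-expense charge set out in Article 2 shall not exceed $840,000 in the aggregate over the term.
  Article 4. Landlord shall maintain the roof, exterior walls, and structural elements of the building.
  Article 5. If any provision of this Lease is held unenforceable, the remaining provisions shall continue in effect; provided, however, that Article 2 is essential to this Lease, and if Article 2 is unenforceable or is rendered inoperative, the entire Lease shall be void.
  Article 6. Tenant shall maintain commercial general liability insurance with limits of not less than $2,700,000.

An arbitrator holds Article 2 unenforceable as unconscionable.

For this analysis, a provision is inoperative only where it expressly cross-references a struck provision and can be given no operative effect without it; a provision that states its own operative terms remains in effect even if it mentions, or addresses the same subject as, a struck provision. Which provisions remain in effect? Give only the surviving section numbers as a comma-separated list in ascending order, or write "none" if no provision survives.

none

Article 2 is struck. The whole of Article 3 is the aggregate cap on the operating-expense charge, defined by reference to Article 2, so Article 3 cannot stand once Article 2 is removed. Article 5 makes Article 2 an essential term, and Article 2 is the provision held invalid; under Article 5, the entire Lease is therefore void. No provision of the Lease survives.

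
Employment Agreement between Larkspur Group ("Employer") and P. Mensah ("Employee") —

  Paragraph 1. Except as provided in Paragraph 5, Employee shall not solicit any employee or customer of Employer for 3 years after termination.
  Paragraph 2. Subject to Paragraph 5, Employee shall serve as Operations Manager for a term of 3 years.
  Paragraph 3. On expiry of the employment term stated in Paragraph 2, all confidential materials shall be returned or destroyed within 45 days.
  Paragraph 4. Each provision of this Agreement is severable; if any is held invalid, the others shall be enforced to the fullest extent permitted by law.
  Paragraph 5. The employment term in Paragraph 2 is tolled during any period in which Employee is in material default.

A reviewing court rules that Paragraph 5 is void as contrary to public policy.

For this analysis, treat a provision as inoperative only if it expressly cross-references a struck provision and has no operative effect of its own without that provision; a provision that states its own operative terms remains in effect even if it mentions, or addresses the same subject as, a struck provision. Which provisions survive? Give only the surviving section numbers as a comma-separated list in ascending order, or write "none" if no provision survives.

Paragraph 5 is struck. Although Paragraph 2 refers to Paragraph 5, its operative terms do not depend on Paragraph 5, so it remains in effect. Although Paragraph 1 refers to Paragraph 5, its operative terms do not depend on Paragraph 5, so it remains in effect. No other provision's operative terms depend on Paragraph 5. Paragraph 4 is a severability clause and preserves every provision that can still be given independent effect. That leaves Paragraph 1, Paragraph 2, Paragraph 3, and Paragraph 4 in effect.

1, 2, 3, 4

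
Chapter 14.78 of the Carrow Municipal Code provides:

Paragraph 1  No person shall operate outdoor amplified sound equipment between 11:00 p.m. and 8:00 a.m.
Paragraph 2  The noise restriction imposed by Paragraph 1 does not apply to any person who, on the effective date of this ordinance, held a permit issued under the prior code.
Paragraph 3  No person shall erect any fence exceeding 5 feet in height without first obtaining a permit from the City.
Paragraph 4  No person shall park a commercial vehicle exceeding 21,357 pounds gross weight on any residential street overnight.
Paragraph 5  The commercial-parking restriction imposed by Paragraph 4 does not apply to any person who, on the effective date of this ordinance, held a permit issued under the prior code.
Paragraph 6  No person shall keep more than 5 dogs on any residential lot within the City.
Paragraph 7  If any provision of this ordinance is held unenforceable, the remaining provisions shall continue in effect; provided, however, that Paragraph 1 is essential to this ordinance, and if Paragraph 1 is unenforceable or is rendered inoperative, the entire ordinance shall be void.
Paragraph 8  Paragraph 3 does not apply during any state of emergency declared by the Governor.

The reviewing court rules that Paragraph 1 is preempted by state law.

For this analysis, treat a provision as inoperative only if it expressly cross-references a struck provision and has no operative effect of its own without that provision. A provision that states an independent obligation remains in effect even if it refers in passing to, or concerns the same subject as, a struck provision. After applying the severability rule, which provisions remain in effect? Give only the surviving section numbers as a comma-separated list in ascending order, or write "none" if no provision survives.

none

Paragraph 1 is struck. The only function of Paragraph 2 is the grandfather exemption from Paragraph 1, so it cannot stand once Paragraph 1 is removed. Paragraph 7 makes Paragraph 1 an essential term, and Paragraph 1 is the provision held invalid; under Paragraph 7, the entire ordinance is therefore void. No provision of the ordinance survives.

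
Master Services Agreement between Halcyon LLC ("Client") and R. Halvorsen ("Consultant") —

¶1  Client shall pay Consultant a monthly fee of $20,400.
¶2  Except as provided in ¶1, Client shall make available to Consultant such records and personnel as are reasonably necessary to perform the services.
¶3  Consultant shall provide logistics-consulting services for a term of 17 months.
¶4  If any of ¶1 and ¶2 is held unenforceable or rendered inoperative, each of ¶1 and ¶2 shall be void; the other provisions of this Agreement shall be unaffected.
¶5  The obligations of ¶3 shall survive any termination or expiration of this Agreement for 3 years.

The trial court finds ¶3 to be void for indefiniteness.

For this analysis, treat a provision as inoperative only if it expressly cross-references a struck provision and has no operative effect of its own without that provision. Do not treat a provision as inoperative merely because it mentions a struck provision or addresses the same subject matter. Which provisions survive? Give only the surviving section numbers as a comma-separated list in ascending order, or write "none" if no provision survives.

¶3 is struck. The only function of ¶5 is the survival period for ¶3, so it cannot stand once ¶3 is removed. ¶4 ties ¶1 and ¶2 together, but none of those is affected here; the remaining provisions continue in force under ¶4. ¶1, ¶2, and ¶4 remain in effect.

1, 2, 4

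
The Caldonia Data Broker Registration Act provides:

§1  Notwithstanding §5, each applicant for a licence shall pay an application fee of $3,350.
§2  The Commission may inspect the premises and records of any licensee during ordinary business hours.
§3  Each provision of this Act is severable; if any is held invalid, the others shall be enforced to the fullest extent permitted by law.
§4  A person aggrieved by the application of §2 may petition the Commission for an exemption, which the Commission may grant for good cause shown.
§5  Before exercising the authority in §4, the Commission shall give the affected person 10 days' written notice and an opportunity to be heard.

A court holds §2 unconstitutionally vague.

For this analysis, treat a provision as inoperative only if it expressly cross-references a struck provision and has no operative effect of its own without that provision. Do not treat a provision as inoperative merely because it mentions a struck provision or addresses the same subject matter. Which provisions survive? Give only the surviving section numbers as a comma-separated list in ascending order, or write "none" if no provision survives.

1, 3

§2 is struck. §4 has no operative effect of its own apart from §2 and is therefore inoperative. §5 has no operative effect of its own apart from §4 and is therefore inoperative. Although §1 refers to §5, its operative terms do not depend on §5, so it remains in effect. Under the severability clause in §3, the remaining provisions continue in force. The provisions still in force are §1 and §3.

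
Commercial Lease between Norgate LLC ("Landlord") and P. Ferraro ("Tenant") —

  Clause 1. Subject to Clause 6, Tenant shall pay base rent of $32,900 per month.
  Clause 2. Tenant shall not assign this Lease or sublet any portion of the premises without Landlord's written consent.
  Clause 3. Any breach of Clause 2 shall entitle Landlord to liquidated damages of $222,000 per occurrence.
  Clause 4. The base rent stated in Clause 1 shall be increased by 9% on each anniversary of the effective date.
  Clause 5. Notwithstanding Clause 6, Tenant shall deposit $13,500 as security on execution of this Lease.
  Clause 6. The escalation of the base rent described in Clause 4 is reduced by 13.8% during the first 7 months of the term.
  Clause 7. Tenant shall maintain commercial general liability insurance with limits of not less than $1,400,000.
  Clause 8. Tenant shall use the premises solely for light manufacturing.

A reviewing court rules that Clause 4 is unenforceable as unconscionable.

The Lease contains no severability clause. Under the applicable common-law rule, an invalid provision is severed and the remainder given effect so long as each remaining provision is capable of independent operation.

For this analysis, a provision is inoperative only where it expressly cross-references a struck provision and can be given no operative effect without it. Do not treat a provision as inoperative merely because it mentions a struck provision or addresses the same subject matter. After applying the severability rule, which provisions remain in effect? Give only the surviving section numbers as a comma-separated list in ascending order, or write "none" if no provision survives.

1, 2, 3, 5, 7, 8

Clause 4 is struck. Clause 6 does nothing except set the introductory reduction to the escalation of the base rent by reference to Clause 4; with Clause 4 gone it has no independent effect and is inoperative. Clause 1 mentions Clause 6 but its own obligation stands independently of Clause 6, so Clause 1 is not affected. Although Clause 5 refers to Clause 6, its operative terms do not depend on Clause 6, so it remains in effect. With no severability clause, the stated default rule severs what cannot stand and enforces each remaining provision that can operate on its own. The provisions still in force are Clause 1, Clause 2, Clause 3, Clause 5, Clause 7, and Clause 8.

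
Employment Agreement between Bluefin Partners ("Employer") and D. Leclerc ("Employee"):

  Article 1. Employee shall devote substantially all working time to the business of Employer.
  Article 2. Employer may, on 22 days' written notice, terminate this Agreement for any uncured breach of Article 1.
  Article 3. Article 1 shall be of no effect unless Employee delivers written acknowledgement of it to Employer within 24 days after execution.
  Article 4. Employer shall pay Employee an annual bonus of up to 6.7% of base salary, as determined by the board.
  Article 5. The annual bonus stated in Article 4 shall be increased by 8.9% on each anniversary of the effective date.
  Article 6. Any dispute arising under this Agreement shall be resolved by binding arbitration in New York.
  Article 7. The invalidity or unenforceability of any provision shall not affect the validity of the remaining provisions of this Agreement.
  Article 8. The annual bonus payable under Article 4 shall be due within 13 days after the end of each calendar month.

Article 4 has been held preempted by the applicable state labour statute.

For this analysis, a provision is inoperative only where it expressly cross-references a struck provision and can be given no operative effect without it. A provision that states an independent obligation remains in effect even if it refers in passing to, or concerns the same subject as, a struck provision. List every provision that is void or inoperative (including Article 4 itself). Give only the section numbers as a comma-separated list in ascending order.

4, 5, 8

Article 4 is struck. Article 5 has no operative effect of its own apart from Article 4 and is therefore inoperative. Article 8 does nothing except set the payment deadline for the annual bonus by reference to Article 4; with Article 4 gone it has no independent effect and is inoperative. Under the severability clause in Article 7, the remaining provisions continue in force. The provisions still in force are Article 1, Article 2, Article 3, Article 6, and Article 7.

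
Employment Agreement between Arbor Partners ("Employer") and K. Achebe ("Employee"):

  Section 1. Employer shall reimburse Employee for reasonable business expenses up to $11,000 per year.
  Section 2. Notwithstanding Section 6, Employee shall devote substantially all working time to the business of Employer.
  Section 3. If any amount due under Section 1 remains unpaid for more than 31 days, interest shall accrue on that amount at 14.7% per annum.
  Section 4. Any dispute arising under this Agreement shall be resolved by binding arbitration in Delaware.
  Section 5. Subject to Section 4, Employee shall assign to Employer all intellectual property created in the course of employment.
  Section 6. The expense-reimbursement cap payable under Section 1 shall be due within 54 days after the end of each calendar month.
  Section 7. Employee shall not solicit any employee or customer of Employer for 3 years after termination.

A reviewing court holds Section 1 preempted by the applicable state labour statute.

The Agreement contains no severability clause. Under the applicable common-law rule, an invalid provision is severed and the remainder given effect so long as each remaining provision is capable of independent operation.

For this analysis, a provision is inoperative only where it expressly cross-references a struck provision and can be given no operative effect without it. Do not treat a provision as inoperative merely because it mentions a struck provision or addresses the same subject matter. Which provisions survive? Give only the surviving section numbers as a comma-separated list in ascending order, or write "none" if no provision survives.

Section 1 is struck. The whole of Section 3 is the default interest on the expense-reimbursement cap, defined by reference to Section 1, so Section 3 cannot stand once Section 1 is removed. Section 6 does nothing except set the payment deadline for the expense-reimbursement cap by reference to Section 1; with Section 1 gone it has no independent effect and is inoperative. Although Section 2 refers to Section 6, its operative terms do not depend on Section 6, so it remains in effect. Under the stated default rule, only provisions that cannot operate independently fall away; the rest are enforced. That leaves Section 2, Section 4, Section 5, and Section 7 in effect.

2, 4, 5, 7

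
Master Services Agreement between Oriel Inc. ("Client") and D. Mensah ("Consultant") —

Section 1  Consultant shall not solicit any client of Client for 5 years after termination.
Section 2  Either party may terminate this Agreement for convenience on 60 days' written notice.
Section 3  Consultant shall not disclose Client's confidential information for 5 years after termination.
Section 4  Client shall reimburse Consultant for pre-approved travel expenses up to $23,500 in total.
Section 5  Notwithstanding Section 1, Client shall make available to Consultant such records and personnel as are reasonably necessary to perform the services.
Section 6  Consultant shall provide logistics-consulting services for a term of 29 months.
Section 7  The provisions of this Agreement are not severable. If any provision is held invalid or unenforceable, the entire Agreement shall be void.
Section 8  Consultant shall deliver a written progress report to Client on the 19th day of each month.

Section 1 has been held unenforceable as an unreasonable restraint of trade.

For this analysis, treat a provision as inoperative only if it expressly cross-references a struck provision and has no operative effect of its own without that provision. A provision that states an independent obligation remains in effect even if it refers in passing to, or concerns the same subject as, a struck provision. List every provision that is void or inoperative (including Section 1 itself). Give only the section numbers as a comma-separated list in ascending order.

1, 2, 3, 4, 5, 6, 7, 8

Section 1 is struck. No other provision's operative terms depend on Section 1. Section 7 provides that the Agreement is not severable, so the invalidity of any one provision voids the entire Agreement. No provision of the Agreement survives.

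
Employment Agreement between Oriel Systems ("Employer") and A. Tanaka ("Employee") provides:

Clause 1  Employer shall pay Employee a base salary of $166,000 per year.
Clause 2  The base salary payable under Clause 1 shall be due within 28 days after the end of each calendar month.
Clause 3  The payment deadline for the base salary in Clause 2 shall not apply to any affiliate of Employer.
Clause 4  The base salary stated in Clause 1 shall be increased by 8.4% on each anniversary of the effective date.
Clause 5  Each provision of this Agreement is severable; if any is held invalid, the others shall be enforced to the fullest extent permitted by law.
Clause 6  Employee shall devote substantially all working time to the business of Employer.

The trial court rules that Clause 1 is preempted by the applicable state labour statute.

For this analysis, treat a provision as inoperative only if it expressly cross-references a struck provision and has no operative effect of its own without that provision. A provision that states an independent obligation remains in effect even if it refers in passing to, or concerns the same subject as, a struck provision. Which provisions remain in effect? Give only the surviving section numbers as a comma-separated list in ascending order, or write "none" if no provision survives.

Clause 1 is struck. Clause 2 has no operative effect of its own apart from Clause 1 and is therefore inoperative. Clause 4 has no operative effect of its own apart from Clause 1 and is therefore inoperative. The whole of Clause 3 is the carve-out from the payment deadline for the base salary, defined by reference to Clause 2, so Clause 3 cannot stand once Clause 2 is removed. Under the severability clause in Clause 5, the remaining provisions continue in force. That leaves Clause 5 and Clause 6 in effect.

5, 6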